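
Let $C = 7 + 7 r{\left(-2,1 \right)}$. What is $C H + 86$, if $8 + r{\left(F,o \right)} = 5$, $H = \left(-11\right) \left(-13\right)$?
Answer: $-1916$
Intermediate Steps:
$H = 143$
$r{\left(F,o \right)} = -3$ ($r{\left(F,o \right)} = -8 + 5 = -3$)
$C = -14$ ($C = 7 + 7 \left(-3\right) = 7 - 21 = -14$)
$C H + 86 = \left(-14\right) 143 + 86 = -2002 + 86 = -1916$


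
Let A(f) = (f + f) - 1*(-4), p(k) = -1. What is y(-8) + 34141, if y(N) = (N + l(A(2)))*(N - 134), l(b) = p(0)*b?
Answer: 36413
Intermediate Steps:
A(f) = 4 + 2*f (A(f) = 2*f + 4 = 4 + 2*f)
l(b) = -b
y(N) = (-134 + N)*(-8 + N) (y(N) = (N - (4 + 2*2))*(N - 134) = (N - (4 + 4))*(-134 + N) = (N - 1*8)*(-134 + N) = (N - 8)*(-134 + N) = (-8 + N)*(-134 + N) = (-134 + N)*(-8 + N))
y(-8) + 34141 = (1072 + (-8)**2 - 142*(-8)) + 34141 = (1072 + 64 + 1136) + 34141 = 2272 + 34141 = 36413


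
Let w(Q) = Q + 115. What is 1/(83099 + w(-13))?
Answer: 1/83201 ≈ 1.2019e-5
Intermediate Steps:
w(Q) = 115 + Q
1/(83099 + w(-13)) = 1/(83099 + (115 - 13)) = 1/(83099 + 102) = 1/83201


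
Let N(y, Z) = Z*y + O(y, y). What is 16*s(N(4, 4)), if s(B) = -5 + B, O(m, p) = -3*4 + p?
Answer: 48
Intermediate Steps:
O(m, p) = -12 + p
N(y, Z) = -12 + y + Z*y (N(y, Z) = Z*y + (-12 + y) = -12 + y + Z*y)
16*s(N(4, 4)) = 16*(-5 + (-12 + 4 + 4*4)) = 16*(-5 + (-12 + 4 + 16)) = 16*(-5 + 8) = 16*3 = 48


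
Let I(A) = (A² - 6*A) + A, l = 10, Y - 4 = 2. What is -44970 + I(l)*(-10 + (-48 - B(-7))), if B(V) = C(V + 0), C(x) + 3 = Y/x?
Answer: -333740/7 ≈ -47677.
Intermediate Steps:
Y = 6 (Y = 4 + 2 = 6)
C(x) = -3 + 6/x
B(V) = -3 + 6/V (B(V) = -3 + 6/(V + 0) = -3 + 6/V)
I(A) = A² - 5*A
-44970 + I(l)*(-10 + (-48 - B(-7))) = -44970 + (10*(-5 + 10))*(-10 + (-48 - (-3 + 6/(-7)))) = -44970 + (10*5)*(-10 + (-48 - (-3 + 6*(-⅐)))) = -44970 + 50*(-10 + (-48 - (-3 - 6/7))) = -44970 + 50*(-10 + (-48 - 1*(-27/7))) = -44970 + 50*(-10 + (-48 + 27/7)) = -44970 + 50*(-10 - 309/7) = -44970 + 50*(-379/7) = -44970 - 18950/7 = -333740/7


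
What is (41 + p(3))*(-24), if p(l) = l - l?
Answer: -984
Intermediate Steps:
p(l) = 0
(41 + p(3))*(-24) = (41 + 0)*(-24) = 41*(-24) = -984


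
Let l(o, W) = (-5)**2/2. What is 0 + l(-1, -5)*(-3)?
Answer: -75/2 ≈ -37.500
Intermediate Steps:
l(o, W) = 25/2 (l(o, W) = 25*(1/2) = 25/2)
0 + l(-1, -5)*(-3) = 0 + (25/2)*(-3) = 0 - 75/2 = -75/2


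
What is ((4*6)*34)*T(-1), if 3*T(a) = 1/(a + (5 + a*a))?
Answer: 272/5 ≈ 54.400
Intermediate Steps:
T(a) = 1/(3*(5 + a + a²)) (T(a) = 1/(3*(a + (5 + a*a))) = 1/(3*(a + (5 + a²))) = 1/(3*(5 + a + a²)))
((4*6)*34)*T(-1) = ((4*6)*34)*(1/(3*(5 - 1 + (-1)²))) = (24*34)*(1/(3*(5 - 1 + 1))) = 816*((⅓)/5) = 816*((⅓)*(⅕)) = 816*(1/15) = 272/5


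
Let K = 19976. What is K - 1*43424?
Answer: -23448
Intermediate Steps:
K - 1*43424 = 19976 - 1*43424 = 19976 - 43424 = -23448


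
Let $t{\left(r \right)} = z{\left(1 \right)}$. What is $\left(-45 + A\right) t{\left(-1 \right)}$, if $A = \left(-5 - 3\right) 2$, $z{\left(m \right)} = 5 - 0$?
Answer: $-305$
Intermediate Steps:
$z{\left(m \right)} = 5$ ($z{\left(m \right)} = 5 + 0 = 5$)
$A = -16$ ($A = \left(-8\right) 2 = -16$)
$t{\left(r \right)} = 5$
$\left(-45 + A\right) t{\left(-1 \right)} = \left(-45 - 16\right) 5 = \left(-61\right) 5 = -305$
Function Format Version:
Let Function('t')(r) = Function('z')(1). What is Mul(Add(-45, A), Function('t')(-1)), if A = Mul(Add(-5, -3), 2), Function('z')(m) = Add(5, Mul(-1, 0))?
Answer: -305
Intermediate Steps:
Function('z')(m) = 5 (Function('z')(m) = Add(5, 0) = 5)
A = -16 (A = Mul(-8, 2) = -16)
Function('t')(r) = 5
Mul(Add(-45, A), Function('t')(-1)) = Mul(Add(-45, -16), 5) = Mul(-61, 5) = -305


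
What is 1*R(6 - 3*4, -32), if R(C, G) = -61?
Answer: -61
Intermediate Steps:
1*R(6 - 3*4, -32) = 1*(-61) = -61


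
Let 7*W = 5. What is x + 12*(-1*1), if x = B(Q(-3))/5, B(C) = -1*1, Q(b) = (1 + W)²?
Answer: -61/5 ≈ -12.200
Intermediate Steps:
W = 5/7 (W = (⅐)*5 = 5/7 ≈ 0.71429)
Q(b) = 144/49 (Q(b) = (1 + 5/7)² = (12/7)² = 144/49)
B(C) = -1
x = -⅕ (x = -1/5 = -1*⅕ = -⅕ ≈ -0.20000)
x + 12*(-1*1) = -⅕ + 12*(-1*1) = -⅕ + 12*(-1) = -⅕ - 12 = -61/5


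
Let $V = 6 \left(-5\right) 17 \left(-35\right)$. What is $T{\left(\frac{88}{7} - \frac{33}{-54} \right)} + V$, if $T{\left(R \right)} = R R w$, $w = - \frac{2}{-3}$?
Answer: $\frac{427838821}{23814} \approx 17966.0$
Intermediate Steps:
$w = \frac{2}{3}$ ($w = \left(-2\right) \left(- \frac{1}{3}\right) = \frac{2}{3} \approx 0.66667$)
$V = 17850$ ($V = \left(-30\right) 17 \left(-35\right) = \left(-510\right) \left(-35\right) = 17850$)
$T{\left(R \right)} = \frac{2 R^{2}}{3}$ ($T{\left(R \right)} = R R \frac{2}{3} = R^{2} \cdot \frac{2}{3} = \frac{2 R^{2}}{3}$)
$T{\left(\frac{88}{7} - \frac{33}{-54} \right)} + V = \frac{2 \left(\frac{88}{7} - \frac{33}{-54}\right)^{2}}{3} + 17850 = \frac{2 \left(88 \cdot \frac{1}{7} - - \frac{11}{18}\right)^{2}}{3} + 17850 = \frac{2 \left(\frac{88}{7} + \frac{11}{18}\right)^{2}}{3} + 17850 = \frac{2 \left(\frac{1661}{126}\right)^{2}}{3} + 17850 = \frac{2}{3} \cdot \frac{2758921}{15876} + 17850 = \frac{2758921}{23814} + 17850 = \frac{427838821}{23814}$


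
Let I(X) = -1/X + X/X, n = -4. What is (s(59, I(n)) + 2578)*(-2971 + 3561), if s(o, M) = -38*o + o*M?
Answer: 483505/2 ≈ 2.4175e+5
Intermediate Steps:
I(X) = 1 - 1/X (I(X) = -1/X + 1 = 1 - 1/X)
s(o, M) = -38*o + M*o
(s(59, I(n)) + 2578)*(-2971 + 3561) = (59*(-38 + (-1 - 4)/(-4)) + 2578)*(-2971 + 3561) = (59*(-38 - 1/4*(-5)) + 2578)*590 = (59*(-38 + 5/4) + 2578)*590 = (59*(-147/4) + 2578)*590 = (-8673/4 + 2578)*590 = (1639/4)*590 = 483505/2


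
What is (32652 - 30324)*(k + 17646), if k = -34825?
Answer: -39992712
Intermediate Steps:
(32652 - 30324)*(k + 17646) = (32652 - 30324)*(-34825 + 17646) = 2328*(-17179) = -39992712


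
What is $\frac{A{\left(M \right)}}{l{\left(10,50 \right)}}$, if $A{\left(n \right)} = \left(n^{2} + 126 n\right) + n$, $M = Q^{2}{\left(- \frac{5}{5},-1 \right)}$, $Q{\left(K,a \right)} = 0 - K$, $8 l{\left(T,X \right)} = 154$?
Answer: $\frac{512}{77} \approx 6.6494$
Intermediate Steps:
$l{\left(T,X \right)} = \frac{77}{4}$ ($l{\left(T,X \right)} = \frac{1}{8} \cdot 154 = \frac{77}{4}$)
$Q{\left(K,a \right)} = - K$
$M = 1$ ($M = \left(- \frac{-5}{5}\right)^{2} = \left(\left(-1\right) \left(-1\right)\right)^{2} = 1^{2} = 1$)
$A{\left(n \right)} = n^{2} + 127 n$
$\frac{A{\left(M \right)}}{l{\left(10,50 \right)}} = \frac{1 \left(127 + 1\right)}{\frac{77}{4}} = 1 \cdot 128 \cdot \frac{4}{77} = 128 \cdot \frac{4}{77} = \frac{512}{77}$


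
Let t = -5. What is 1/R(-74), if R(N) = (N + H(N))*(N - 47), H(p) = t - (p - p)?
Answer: 1/9559 ≈ 0.00010461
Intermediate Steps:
H(p) = -5 (H(p) = -5 - (p - p) = -5 - 1*0 = -5 + 0 = -5)
R(N) = (-47 + N)*(-5 + N) (R(N) = (N - 5)*(N - 47) = (-5 + N)*(-47 + N) = (-47 + N)*(-5 + N))
1/R(-74) = 1/(235 + (-74)² - 52*(-74)) = 1/(235 + 5476 + 3848) = 1/9559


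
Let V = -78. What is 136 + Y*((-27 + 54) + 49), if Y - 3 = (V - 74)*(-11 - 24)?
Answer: 404684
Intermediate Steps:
Y = 5323 (Y = 3 + (-78 - 74)*(-11 - 24) = 3 - 152*(-35) = 3 + 5320 = 5323)
136 + Y*((-27 + 54) + 49) = 136 + 5323*((-27 + 54) + 49) = 136 + 5323*(27 + 49) = 136 + 5323*76 = 136 + 404548 = 404684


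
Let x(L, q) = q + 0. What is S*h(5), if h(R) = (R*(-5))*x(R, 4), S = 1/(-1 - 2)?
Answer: 100/3 ≈ 33.333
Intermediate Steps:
S = -1/3 (S = 1/(-3) = -1/3 ≈ -0.33333)
x(L, q) = q
h(R) = -20*R (h(R) = (R*(-5))*4 = -5*R*4 = -20*R)
S*h(5) = -(-20)*5/3 = -1/3*(-100) = 100/3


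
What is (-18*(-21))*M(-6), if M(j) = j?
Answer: -2268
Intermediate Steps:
(-18*(-21))*M(-6) = -18*(-21)*(-6) = 378*(-6) = -2268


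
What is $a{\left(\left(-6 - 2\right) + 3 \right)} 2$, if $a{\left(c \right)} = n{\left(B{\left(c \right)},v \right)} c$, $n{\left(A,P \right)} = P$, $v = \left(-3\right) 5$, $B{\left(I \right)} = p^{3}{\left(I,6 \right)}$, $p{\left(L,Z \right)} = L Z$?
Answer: $150$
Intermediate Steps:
$B{\left(I \right)} = 216 I^{3}$ ($B{\left(I \right)} = \left(I 6\right)^{3} = \left(6 I\right)^{3} = 216 I^{3}$)
$v = -15$
$a{\left(c \right)} = - 15 c$
$a{\left(\left(-6 - 2\right) + 3 \right)} 2 = - 15 \left(\left(-6 - 2\right) + 3\right) 2 = - 15 \left(-8 + 3\right) 2 = \left(-15\right) \left(-5\right) 2 = 75 \cdot 2 = 150$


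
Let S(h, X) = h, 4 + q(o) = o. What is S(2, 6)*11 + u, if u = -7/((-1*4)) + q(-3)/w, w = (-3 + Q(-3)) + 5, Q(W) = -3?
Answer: 123/4 ≈ 30.750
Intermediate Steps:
w = -1 (w = (-3 - 3) + 5 = -6 + 5 = -1)
q(o) = -4 + o
u = 35/4 (u = -7/((-1*4)) + (-4 - 3)/(-1) = -7/(-4) - 7*(-1) = -7*(-1/4) + 7 = 7/4 + 7 = 35/4 ≈ 8.7500)
S(2, 6)*11 + u = 2*11 + 35/4 = 22 + 35/4 = 123/4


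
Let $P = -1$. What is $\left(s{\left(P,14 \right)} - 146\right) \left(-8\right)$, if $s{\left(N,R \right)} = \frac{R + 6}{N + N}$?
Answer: $1248$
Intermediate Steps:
$s{\left(N,R \right)} = \frac{6 + R}{2 N}$
$\left(s{\left(P,14 \right)} - 146\right) \left(-8\right) = \left(\frac{6 + 14}{2 \left(-1\right)} - 146\right) \left(-8\right) = \left(\frac{1}{2} \left(-1\right) 20 - 146\right) \left(-8\right) = \left(-10 - 146\right) \left(-8\right) = \left(-156\right) \left(-8\right) = 1248$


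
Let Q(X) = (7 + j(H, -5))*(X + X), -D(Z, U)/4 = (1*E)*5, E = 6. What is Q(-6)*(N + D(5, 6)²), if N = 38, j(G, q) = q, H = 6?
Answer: -346512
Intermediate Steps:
D(Z, U) = -120 (D(Z, U) = -4*1*6*5 = -24*5 = -4*30 = -120)
Q(X) = 4*X (Q(X) = (7 - 5)*(X + X) = 2*(2*X) = 4*X)
Q(-6)*(N + D(5, 6)²) = (4*(-6))*(38 + (-120)²) = -24*(38 + 14400) = -24*14438 = -346512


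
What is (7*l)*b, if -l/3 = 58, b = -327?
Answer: 398286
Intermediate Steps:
l = -174 (l = -3*58 = -174)
(7*l)*b = (7*(-174))*(-327) = -1218*(-327) = 398286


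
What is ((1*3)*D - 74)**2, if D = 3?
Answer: 4225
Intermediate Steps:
((1*3)*D - 74)**2 = ((1*3)*3 - 74)**2 = (3*3 - 74)**2 = (9 - 74)**2 = (-65)**2 = 4225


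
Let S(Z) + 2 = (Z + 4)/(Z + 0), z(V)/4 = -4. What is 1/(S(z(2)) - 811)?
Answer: -4/3249 ≈ -0.0012311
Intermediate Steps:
z(V) = -16 (z(V) = 4*(-4) = -16)
S(Z) = -2 + (4 + Z)/Z (S(Z) = -2 + (Z + 4)/(Z + 0) = -2 + (4 + Z)/Z)
1/(S(z(2)) - 811) = 1/((4 - 1*(-16))/(-16) - 811) = 1/(-(4 + 16)/16 - 811) = 1/(-1/16*20 - 811) = 1/(-5/4 - 811) = 1/(-3249/4) = -4/3249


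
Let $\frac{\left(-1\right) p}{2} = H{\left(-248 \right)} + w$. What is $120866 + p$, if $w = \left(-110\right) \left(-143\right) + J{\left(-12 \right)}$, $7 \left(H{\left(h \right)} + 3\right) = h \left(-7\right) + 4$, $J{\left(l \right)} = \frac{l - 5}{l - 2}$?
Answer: $\frac{622387}{7} \approx 88912.0$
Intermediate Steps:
$J{\left(l \right)} = \frac{-5 + l}{-2 + l}$
$H{\left(h \right)} = - \frac{17}{7} - h$ ($H{\left(h \right)} = -3 + \frac{h \left(-7\right) + 4}{7} = -3 + \frac{- 7 h + 4}{7} = -3 + \frac{4 - 7 h}{7} = -3 - \left(- \frac{4}{7} + h\right) = - \frac{17}{7} - h$)
$w = \frac{220237}{14}$ ($w = \left(-110\right) \left(-143\right) + \frac{-5 - 12}{-2 - 12} = 15730 + \frac{1}{-14} \left(-17\right) = 15730 - - \frac{17}{14} = 15730 + \frac{17}{14} = \frac{220237}{14} \approx 15731.0$)
$p = - \frac{223675}{7}$ ($p = - 2 \left(\left(- \frac{17}{7} - -248\right) + \frac{220237}{14}\right) = - 2 \left(\left(- \frac{17}{7} + 248\right) + \frac{220237}{14}\right) = - 2 \left(\frac{1719}{7} + \frac{220237}{14}\right) = \left(-2\right) \frac{223675}{14} = - \frac{223675}{7} \approx -31954.0$)
$120866 + p = 120866 - \frac{223675}{7} = \frac{622387}{7}$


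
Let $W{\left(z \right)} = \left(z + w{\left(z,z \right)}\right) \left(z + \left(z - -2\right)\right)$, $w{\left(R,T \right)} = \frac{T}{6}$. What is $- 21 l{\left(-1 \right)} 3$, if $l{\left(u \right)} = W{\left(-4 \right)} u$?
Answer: $1764$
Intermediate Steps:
$w{\left(R,T \right)} = \frac{T}{6}$ ($w{\left(R,T \right)} = T \frac{1}{6} = \frac{T}{6}$)
$W{\left(z \right)} = \frac{7 z \left(2 + 2 z\right)}{6}$ ($W{\left(z \right)} = \left(z + \frac{z}{6}\right) \left(z + \left(z - -2\right)\right) = \frac{7 z}{6} \left(z + \left(z + 2\right)\right) = \frac{7 z}{6} \left(z + \left(2 + z\right)\right) = \frac{7 z}{6} \left(2 + 2 z\right) = \frac{7 z \left(2 + 2 z\right)}{6}$)
$l{\left(u \right)} = 28 u$ ($l{\left(u \right)} = \frac{7}{3} \left(-4\right) \left(1 - 4\right) u = \frac{7}{3} \left(-4\right) \left(-3\right) u = 28 u$)
$- 21 l{\left(-1 \right)} 3 = - 21 \cdot 28 \left(-1\right) 3 = \left(-21\right) \left(-28\right) 3 = 588 \cdot 3 = 1764$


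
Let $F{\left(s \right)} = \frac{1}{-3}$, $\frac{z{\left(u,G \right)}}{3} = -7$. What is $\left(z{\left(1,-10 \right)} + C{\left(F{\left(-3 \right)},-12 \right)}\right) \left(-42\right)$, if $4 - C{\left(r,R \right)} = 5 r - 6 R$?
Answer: $3668$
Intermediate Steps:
$z{\left(u,G \right)} = -21$ ($z{\left(u,G \right)} = 3 \left(-7\right) = -21$)
$F{\left(s \right)} = - \frac{1}{3}$
$C{\left(r,R \right)} = 4 - 5 r + 6 R$ ($C{\left(r,R \right)} = 4 - \left(5 r - 6 R\right) = 4 - \left(- 6 R + 5 r\right) = 4 + \left(- 5 r + 6 R\right) = 4 - 5 r + 6 R$)
$\left(z{\left(1,-10 \right)} + C{\left(F{\left(-3 \right)},-12 \right)}\right) \left(-42\right) = \left(-21 + \left(4 - - \frac{5}{3} + 6 \left(-12\right)\right)\right) \left(-42\right) = \left(-21 + \left(4 + \frac{5}{3} - 72\right)\right) \left(-42\right) = \left(-21 - \frac{199}{3}\right) \left(-42\right) = \left(- \frac{262}{3}\right) \left(-42\right) = 3668$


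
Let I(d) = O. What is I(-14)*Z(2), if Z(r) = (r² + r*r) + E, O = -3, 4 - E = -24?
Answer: -108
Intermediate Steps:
E = 28 (E = 4 - 1*(-24) = 4 + 24 = 28)
I(d) = -3
Z(r) = 28 + 2*r² (Z(r) = (r² + r*r) + 28 = (r² + r²) + 28 = 2*r² + 28 = 28 + 2*r²)
I(-14)*Z(2) = -3*(28 + 2*2²) = -3*(28 + 2*4) = -3*(28 + 8) = -3*36 = -108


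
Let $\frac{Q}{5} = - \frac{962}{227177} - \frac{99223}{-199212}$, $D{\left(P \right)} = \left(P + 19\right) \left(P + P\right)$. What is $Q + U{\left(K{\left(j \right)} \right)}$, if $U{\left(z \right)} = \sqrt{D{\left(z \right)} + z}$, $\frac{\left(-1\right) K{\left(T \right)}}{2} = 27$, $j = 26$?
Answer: $\frac{111747707635}{45256384524} + 9 \sqrt{46} \approx 63.51$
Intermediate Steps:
$D{\left(P \right)} = 2 P \left(19 + P\right)$ ($D{\left(P \right)} = \left(19 + P\right) 2 P = 2 P \left(19 + P\right)$)
$K{\left(T \right)} = -54$ ($K{\left(T \right)} = \left(-2\right) 27 = -54$)
$U{\left(z \right)} = \sqrt{z + 2 z \left(19 + z\right)}$ ($U{\left(z \right)} = \sqrt{2 z \left(19 + z\right) + z} = \sqrt{z + 2 z \left(19 + z\right)}$)
$Q = \frac{111747707635}{45256384524}$ ($Q = 5 \left(- \frac{962}{227177} - \frac{99223}{-199212}\right) = 5 \left(\left(-962\right) \frac{1}{227177} - - \frac{99223}{199212}\right) = 5 \left(- \frac{962}{227177} + \frac{99223}{199212}\right) = 5 \cdot \frac{22349541527}{45256384524} = \frac{111747707635}{45256384524} \approx 2.4692$)
$Q + U{\left(K{\left(j \right)} \right)} = \frac{111747707635}{45256384524} + \sqrt{- 54 \left(39 + 2 \left(-54\right)\right)} = \frac{111747707635}{45256384524} + \sqrt{- 54 \left(39 - 108\right)} = \frac{111747707635}{45256384524} + \sqrt{\left(-54\right) \left(-69\right)} = \frac{111747707635}{45256384524} + \sqrt{3726} = \frac{111747707635}{45256384524} + 9 \sqrt{46}$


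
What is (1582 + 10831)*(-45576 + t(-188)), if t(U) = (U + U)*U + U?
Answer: 309381612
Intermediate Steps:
t(U) = U + 2*U² (t(U) = (2*U)*U + U = 2*U² + U = U + 2*U²)
(1582 + 10831)*(-45576 + t(-188)) = (1582 + 10831)*(-45576 - 188*(1 + 2*(-188))) = 12413*(-45576 - 188*(1 - 376)) = 12413*(-45576 - 188*(-375)) = 12413*(-45576 + 70500) = 12413*24924 = 309381612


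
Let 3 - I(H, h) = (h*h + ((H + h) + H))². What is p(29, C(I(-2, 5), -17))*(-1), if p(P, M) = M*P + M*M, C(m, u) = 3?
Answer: -96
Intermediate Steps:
I(H, h) = 3 - (h + h² + 2*H)² (I(H, h) = 3 - (h*h + ((H + h) + H))² = 3 - (h² + (h + 2*H))² = 3 - (h + h² + 2*H)²)
p(P, M) = M² + M*P (p(P, M) = M*P + M² = M² + M*P)
p(29, C(I(-2, 5), -17))*(-1) = (3*(3 + 29))*(-1) = (3*32)*(-1) = 96*(-1) = -96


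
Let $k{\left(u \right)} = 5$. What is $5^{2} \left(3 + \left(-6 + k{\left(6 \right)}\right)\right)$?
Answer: $50$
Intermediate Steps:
$5^{2} \left(3 + \left(-6 + k{\left(6 \right)}\right)\right) = 5^{2} \left(3 + \left(-6 + 5\right)\right) = 25 \left(3 - 1\right) = 25 \cdot 2 = 50$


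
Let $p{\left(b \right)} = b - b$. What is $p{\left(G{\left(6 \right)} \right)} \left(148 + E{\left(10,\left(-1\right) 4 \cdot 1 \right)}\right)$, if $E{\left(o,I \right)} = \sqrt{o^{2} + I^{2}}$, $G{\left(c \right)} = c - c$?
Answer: $0$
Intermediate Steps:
$G{\left(c \right)} = 0$
$p{\left(b \right)} = 0$
$E{\left(o,I \right)} = \sqrt{I^{2} + o^{2}}$
$p{\left(G{\left(6 \right)} \right)} \left(148 + E{\left(10,\left(-1\right) 4 \cdot 1 \right)}\right) = 0 \left(148 + \sqrt{\left(\left(-1\right) 4 \cdot 1\right)^{2} + 10^{2}}\right) = 0 \left(148 + \sqrt{\left(\left(-4\right) 1\right)^{2} + 100}\right) = 0 \left(148 + \sqrt{\left(-4\right)^{2} + 100}\right) = 0 \left(148 + \sqrt{16 + 100}\right) = 0 \left(148 + \sqrt{116}\right) = 0 \left(148 + 2 \sqrt{29}\right) = 0$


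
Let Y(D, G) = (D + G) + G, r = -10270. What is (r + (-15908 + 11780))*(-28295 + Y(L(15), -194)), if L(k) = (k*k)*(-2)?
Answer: 419456934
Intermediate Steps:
L(k) = -2*k**2 (L(k) = k**2*(-2) = -2*k**2)
Y(D, G) = D + 2*G
(r + (-15908 + 11780))*(-28295 + Y(L(15), -194)) = (-10270 + (-15908 + 11780))*(-28295 + (-2*15**2 + 2*(-194))) = (-10270 - 4128)*(-28295 + (-2*225 - 388)) = -14398*(-28295 + (-450 - 388)) = -14398*(-28295 - 838) = -14398*(-29133) = 419456934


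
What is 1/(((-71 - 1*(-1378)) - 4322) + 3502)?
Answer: 1/487 ≈ 0.0020534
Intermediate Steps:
1/(((-71 - 1*(-1378)) - 4322) + 3502) = 1/(((-71 + 1378) - 4322) + 3502) = 1/((1307 - 4322) + 3502) = 1/(-3015 + 3502) = 1/487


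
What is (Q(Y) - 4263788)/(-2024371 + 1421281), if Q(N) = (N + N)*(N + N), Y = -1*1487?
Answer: -2290444/301545 ≈ -7.5957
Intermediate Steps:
Y = -1487
Q(N) = 4*N**2 (Q(N) = (2*N)*(2*N) = 4*N**2)
(Q(Y) - 4263788)/(-2024371 + 1421281) = (4*(-1487)**2 - 4263788)/(-2024371 + 1421281) = (4*2211169 - 4263788)/(-603090) = (8844676 - 4263788)*(-1/603090) = 4580888*(-1/603090) = -2290444/301545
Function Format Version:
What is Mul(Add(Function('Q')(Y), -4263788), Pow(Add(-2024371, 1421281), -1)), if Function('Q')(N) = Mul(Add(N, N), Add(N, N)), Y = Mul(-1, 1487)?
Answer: Rational(-2290444, 301545) ≈ -7.5957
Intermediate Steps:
Y = -1487
Function('Q')(N) = Mul(4, Pow(N, 2)) (Function('Q')(N) = Mul(Mul(2, N), Mul(2, N)) = Mul(4, Pow(N, 2)))
Mul(Add(Function('Q')(Y), -4263788), Pow(Add(-2024371, 1421281), -1)) = Mul(Add(Mul(4, Pow(-1487, 2)), -4263788), Pow(Add(-2024371, 1421281), -1)) = Mul(Add(Mul(4, 2211169), -4263788), Pow(-603090, -1)) = Mul(Add(8844676, -4263788), Rational(-1, 603090)) = Mul(4580888, Rational(-1, 603090)) = Rational(-2290444, 301545)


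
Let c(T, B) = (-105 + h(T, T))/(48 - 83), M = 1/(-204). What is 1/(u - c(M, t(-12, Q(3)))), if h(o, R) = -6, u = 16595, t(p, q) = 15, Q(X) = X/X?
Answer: 35/580714 ≈ 6.0271e-5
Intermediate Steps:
Q(X) = 1
M = -1/204 ≈ -0.0049020
c(T, B) = 111/35 (c(T, B) = (-105 - 6)/(48 - 83) = -111/(-35) = -111*(-1/35) = 111/35)
1/(u - c(M, t(-12, Q(3)))) = 1/(16595 - 1*111/35) = 1/(16595 - 111/35) = 1/(580714/35) = 35/580714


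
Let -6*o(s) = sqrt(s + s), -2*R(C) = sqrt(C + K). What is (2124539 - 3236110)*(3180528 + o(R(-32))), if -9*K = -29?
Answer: -3535382689488 + 1111571*sqrt(3)*259**(1/4)*sqrt(-I)/18 ≈ -3.5354e+12 - 3.0341e+5*I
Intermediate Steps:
K = 29/9 (K = -1/9*(-29) = 29/9 ≈ 3.2222)
R(C) = -sqrt(29/9 + C)/2 (R(C) = -sqrt(C + 29/9)/2 = -sqrt(29/9 + C)/2)
o(s) = -sqrt(2)*sqrt(s)/6 (o(s) = -sqrt(s + s)/6 = -sqrt(2)*sqrt(s)/6)
(2124539 - 3236110)*(3180528 + o(R(-32))) = (2124539 - 3236110)*(3180528 - sqrt(2)*sqrt(-sqrt(29 + 9*(-32))/6)/6) = -1111571*(3180528 - sqrt(2)*sqrt(-sqrt(29 - 288)/6)/6) = -1111571*(3180528 - sqrt(2)*sqrt(-I*sqrt(259)/6)/6) = -1111571*(3180528 - sqrt(2)*sqrt(6)*259**(1/4)*sqrt(-I)/6/6) = -1111571*(3180528 - sqrt(3)*259**(1/4)*sqrt(-I)/18) = -3535382689488 + 1111571*sqrt(3)*259**(1/4)*sqrt(-I)/18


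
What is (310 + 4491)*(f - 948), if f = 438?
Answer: -2448510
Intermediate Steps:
(310 + 4491)*(f - 948) = (310 + 4491)*(438 - 948) = 4801*(-510) = -2448510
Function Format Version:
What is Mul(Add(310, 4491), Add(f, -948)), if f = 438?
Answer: -2448510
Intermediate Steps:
Mul(Add(310, 4491), Add(f, -948)) = Mul(Add(310, 4491), Add(438, -948)) = Mul(4801, -510) = -2448510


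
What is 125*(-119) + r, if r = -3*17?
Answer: -14926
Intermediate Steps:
r = -51
125*(-119) + r = 125*(-119) - 51 = -14875 - 51 = -14926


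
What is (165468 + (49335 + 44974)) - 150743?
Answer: 109034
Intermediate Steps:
(165468 + (49335 + 44974)) - 150743 = (165468 + 94309) - 150743 = 259777 - 150743 = 109034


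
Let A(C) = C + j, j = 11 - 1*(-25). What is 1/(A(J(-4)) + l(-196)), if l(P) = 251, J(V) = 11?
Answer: 1/298 ≈ 0.0033557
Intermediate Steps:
j = 36 (j = 11 + 25 = 36)
A(C) = 36 + C (A(C) = C + 36 = 36 + C)
1/(A(J(-4)) + l(-196)) = 1/((36 + 11) + 251) = 1/(47 + 251) = 1/298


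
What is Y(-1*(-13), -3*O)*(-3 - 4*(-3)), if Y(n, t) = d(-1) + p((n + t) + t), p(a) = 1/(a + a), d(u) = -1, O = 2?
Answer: -9/2 ≈ -4.5000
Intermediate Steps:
p(a) = 1/(2*a)
Y(n, t) = -1 + 1/(2*(n + 2*t)) (Y(n, t) = -1 + 1/(2*((n + t) + t)) = -1 + 1/(2*(n + 2*t)))
Y(-1*(-13), -3*O)*(-3 - 4*(-3)) = ((½ - (-1)*(-13) - (-6)*2)/(-1*(-13) + 2*(-3*2)))*(-3 - 4*(-3)) = ((½ - 1*13 - 2*(-6))/(13 + 2*(-6)))*(-3 + 12) = ((½ - 13 + 12)/(13 - 12))*9 = (-½/1)*9 = (1*(-½))*9 = -½*9 = -9/2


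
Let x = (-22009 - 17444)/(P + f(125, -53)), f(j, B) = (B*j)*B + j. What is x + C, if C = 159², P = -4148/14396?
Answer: 174638122082/6907911 ≈ 25281.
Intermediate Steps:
P = -17/59 (P = -4148*1/14396 = -17/59 ≈ -0.28814)
f(j, B) = j + j*B² (f(j, B) = j*B² + j = j + j*B²)
C = 25281
x = -775909/6907911 (x = (-22009 - 17444)/(-17/59 + 125*(1 + (-53)²)) = -39453/(-17/59 + 125*(1 + 2809)) = -39453/(-17/59 + 125*2810) = -39453/(-17/59 + 351250) = -39453/20723733/59 = -39453*59/20723733 = -775909/6907911 ≈ -0.11232)
x + C = -775909/6907911 + 25281 = 174638122082/6907911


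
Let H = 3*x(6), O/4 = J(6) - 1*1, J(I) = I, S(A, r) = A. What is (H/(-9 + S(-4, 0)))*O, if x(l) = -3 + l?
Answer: -180/13 ≈ -13.846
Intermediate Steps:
O = 20 (O = 4*(6 - 1*1) = 4*(6 - 1) = 4*5 = 20)
H = 9 (H = 3*(-3 + 6) = 3*3 = 9)
(H/(-9 + S(-4, 0)))*O = (9/(-9 - 4))*20 = (9/(-13))*20 = (9*(-1/13))*20 = -9/13*20 = -180/13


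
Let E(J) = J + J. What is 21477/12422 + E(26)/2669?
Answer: 57968057/33154318 ≈ 1.7484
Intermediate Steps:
E(J) = 2*J
21477/12422 + E(26)/2669 = 21477/12422 + (2*26)/2669 = 21477*(1/12422) + 52*(1/2669) = 21477/12422 + 52/2669 = 57968057/33154318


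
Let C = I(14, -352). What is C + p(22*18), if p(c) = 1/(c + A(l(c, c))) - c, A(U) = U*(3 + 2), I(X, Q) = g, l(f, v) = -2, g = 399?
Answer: 1159/386 ≈ 3.0026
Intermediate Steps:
I(X, Q) = 399
C = 399
A(U) = 5*U (A(U) = U*5 = 5*U)
p(c) = 1/(-10 + c) - c (p(c) = 1/(c + 5*(-2)) - c = 1/(c - 10) - c = 1/(-10 + c) - c)
C + p(22*18) = 399 + (1 - (22*18)² + 10*(22*18))/(-10 + 22*18) = 399 + (1 - 1*396² + 10*396)/(-10 + 396) = 399 + (1 - 1*156816 + 3960)/386 = 399 + (1 - 156816 + 3960)/386 = 399 + (1/386)*(-152855) = 399 - 152855/386 = 1159/386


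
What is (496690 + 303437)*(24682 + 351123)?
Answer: 300691727235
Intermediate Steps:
(496690 + 303437)*(24682 + 351123) = 800127*375805 = 300691727235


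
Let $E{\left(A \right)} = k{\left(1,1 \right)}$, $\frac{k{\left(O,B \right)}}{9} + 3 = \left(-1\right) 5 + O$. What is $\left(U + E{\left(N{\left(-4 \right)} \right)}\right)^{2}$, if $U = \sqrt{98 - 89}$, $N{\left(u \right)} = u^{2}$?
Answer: $3600$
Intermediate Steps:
$U = 3$ ($U = \sqrt{9} = 3$)
$k{\left(O,B \right)} = -72 + 9 O$ ($k{\left(O,B \right)} = -27 + 9 \left(\left(-1\right) 5 + O\right) = -27 + 9 \left(-5 + O\right) = -27 + \left(-45 + 9 O\right) = -72 + 9 O$)
$E{\left(A \right)} = -63$ ($E{\left(A \right)} = -72 + 9 \cdot 1 = -72 + 9 = -63$)
$\left(U + E{\left(N{\left(-4 \right)} \right)}\right)^{2} = \left(3 - 63\right)^{2} = \left(-60\right)^{2} = 3600$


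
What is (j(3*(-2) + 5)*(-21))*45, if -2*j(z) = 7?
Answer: 6615/2 ≈ 3307.5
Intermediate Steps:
j(z) = -7/2 (j(z) = -½*7 = -7/2)
(j(3*(-2) + 5)*(-21))*45 = -7/2*(-21)*45 = (147/2)*45 = 6615/2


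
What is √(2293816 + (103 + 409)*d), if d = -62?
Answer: 2*√565518 ≈ 1504.0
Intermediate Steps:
√(2293816 + (103 + 409)*d) = √(2293816 + (103 + 409)*(-62)) = √(2293816 + 512*(-62)) = √(2293816 - 31744) = √2262072 = 2*√565518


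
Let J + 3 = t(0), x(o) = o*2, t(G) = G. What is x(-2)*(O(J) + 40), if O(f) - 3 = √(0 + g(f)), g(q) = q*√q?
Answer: -172 - 4*3^(¾)*√(-I) ≈ -178.45 + 6.4474*I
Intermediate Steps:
x(o) = 2*o
g(q) = q^(3/2)
J = -3 (J = -3 + 0 = -3)
O(f) = 3 + √(f^(3/2)) (O(f) = 3 + √(0 + f^(3/2)) = 3 + √(f^(3/2)))
x(-2)*(O(J) + 40) = (2*(-2))*((3 + √((-3)^(3/2))) + 40) = -4*((3 + √(-3*I*√3)) + 40) = -4*((3 + 3^(¾)*√(-I)) + 40) = -4*(43 + 3^(¾)*√(-I)) = -172 - 4*3^(¾)*√(-I)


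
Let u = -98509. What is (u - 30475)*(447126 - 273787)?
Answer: -22357957576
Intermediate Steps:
(u - 30475)*(447126 - 273787) = (-98509 - 30475)*(447126 - 273787) = -128984*173339 = -22357957576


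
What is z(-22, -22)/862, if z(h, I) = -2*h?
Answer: 22/431 ≈ 0.051044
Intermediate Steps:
z(-22, -22)/862 = -2*(-22)/862 = 44*(1/862) = 22/431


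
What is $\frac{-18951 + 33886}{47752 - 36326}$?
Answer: $\frac{515}{394} \approx 1.3071$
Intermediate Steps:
$\frac{-18951 + 33886}{47752 - 36326} = \frac{14935}{11426} = 14935 \cdot \frac{1}{11426} = \frac{515}{394}$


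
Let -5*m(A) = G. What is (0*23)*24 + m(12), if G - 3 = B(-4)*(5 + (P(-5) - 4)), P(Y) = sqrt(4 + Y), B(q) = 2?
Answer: -1 - 2*I/5 ≈ -1.0 - 0.4*I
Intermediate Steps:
G = 5 + 2*I (G = 3 + 2*(5 + (sqrt(4 - 5) - 4)) = 3 + 2*(5 + (sqrt(-1) - 4)) = 3 + 2*(5 + (I - 4)) = 3 + 2*(5 + (-4 + I)) = 3 + 2*(1 + I) = 3 + (2 + 2*I) = 5 + 2*I ≈ 5.0 + 2.0*I)
m(A) = -1 - 2*I/5 (m(A) = -(5 + 2*I)/5 = -1 - 2*I/5)
(0*23)*24 + m(12) = (0*23)*24 + (-1 - 2*I/5) = 0*24 + (-1 - 2*I/5) = 0 + (-1 - 2*I/5) = -1 - 2*I/5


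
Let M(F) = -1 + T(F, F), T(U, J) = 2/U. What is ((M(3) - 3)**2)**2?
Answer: 10000/81 ≈ 123.46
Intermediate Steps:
M(F) = -1 + 2/F
((M(3) - 3)**2)**2 = (((2 - 1*3)/3 - 3)**2)**2 = (((2 - 3)/3 - 3)**2)**2 = (((1/3)*(-1) - 3)**2)**2 = ((-1/3 - 3)**2)**2 = ((-10/3)**2)**2 = (100/9)**2 = 10000/81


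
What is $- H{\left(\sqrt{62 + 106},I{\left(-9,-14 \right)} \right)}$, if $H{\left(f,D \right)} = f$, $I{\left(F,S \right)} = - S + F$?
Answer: $- 2 \sqrt{42} \approx -12.961$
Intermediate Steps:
$I{\left(F,S \right)} = F - S$
$- H{\left(\sqrt{62 + 106},I{\left(-9,-14 \right)} \right)} = - \sqrt{62 + 106} = - \sqrt{168} = - 2 \sqrt{42}$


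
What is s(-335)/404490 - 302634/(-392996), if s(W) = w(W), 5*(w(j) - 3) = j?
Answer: 30596818729/39740738010 ≈ 0.76991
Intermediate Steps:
w(j) = 3 + j/5
s(W) = 3 + W/5
s(-335)/404490 - 302634/(-392996) = (3 + (1/5)*(-335))/404490 - 302634/(-392996) = (3 - 67)*(1/404490) - 302634*(-1/392996) = -64*1/404490 + 151317/196498 = -32/202245 + 151317/196498 = 30596818729/39740738010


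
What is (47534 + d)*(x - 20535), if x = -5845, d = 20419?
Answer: -1792600140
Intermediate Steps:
(47534 + d)*(x - 20535) = (47534 + 20419)*(-5845 - 20535) = 67953*(-26380) = -1792600140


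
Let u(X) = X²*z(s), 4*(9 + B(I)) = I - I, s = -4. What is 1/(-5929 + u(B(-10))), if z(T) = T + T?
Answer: -1/6577 ≈ -0.00015204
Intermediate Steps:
B(I) = -9 (B(I) = -9 + (I - I)/4 = -9 + (¼)*0 = -9 + 0 = -9)
z(T) = 2*T
u(X) = -8*X² (u(X) = X²*(2*(-4)) = X²*(-8) = -8*X²)
1/(-5929 + u(B(-10))) = 1/(-5929 - 8*(-9)²) = 1/(-5929 - 8*81) = 1/(-5929 - 648) = 1/(-6577) = -1/6577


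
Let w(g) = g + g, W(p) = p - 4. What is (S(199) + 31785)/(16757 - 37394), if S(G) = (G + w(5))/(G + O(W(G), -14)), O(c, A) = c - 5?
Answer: -12364574/8027793 ≈ -1.5402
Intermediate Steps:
W(p) = -4 + p
O(c, A) = -5 + c
w(g) = 2*g
S(G) = (10 + G)/(-9 + 2*G) (S(G) = (G + 2*5)/(G + (-5 + (-4 + G))) = (G + 10)/(G + (-9 + G)) = (10 + G)/(-9 + 2*G))
(S(199) + 31785)/(16757 - 37394) = ((10 + 199)/(-9 + 2*199) + 31785)/(16757 - 37394) = (209/(-9 + 398) + 31785)/(-20637) = (209/389 + 31785)*(-1/20637) = (12364574/389)*(-1/20637) = -12364574/8027793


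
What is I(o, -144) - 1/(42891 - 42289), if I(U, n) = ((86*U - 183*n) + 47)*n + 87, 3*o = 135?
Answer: -2623906699/602 ≈ -4.3586e+6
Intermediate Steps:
o = 45 (o = (1/3)*135 = 45)
I(U, n) = 87 + n*(47 - 183*n + 86*U) (I(U, n) = ((-183*n + 86*U) + 47)*n + 87 = (47 - 183*n + 86*U)*n + 87 = n*(47 - 183*n + 86*U) + 87 = 87 + n*(47 - 183*n + 86*U))
I(o, -144) - 1/(42891 - 42289) = (87 - 183*(-144)**2 + 47*(-144) + 86*45*(-144)) - 1/(42891 - 42289) = (87 - 183*20736 - 6768 - 557280) - 1/602 = (87 - 3794688 - 6768 - 557280) - 1*1/602 = -4358649 - 1/602 = -2623906699/602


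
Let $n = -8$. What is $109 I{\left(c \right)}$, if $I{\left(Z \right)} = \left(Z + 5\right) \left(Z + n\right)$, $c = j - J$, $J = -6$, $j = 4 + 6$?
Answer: $18312$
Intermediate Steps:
$j = 10$
$c = 16$ ($c = 10 - -6 = 10 + 6 = 16$)
$I{\left(Z \right)} = \left(-8 + Z\right) \left(5 + Z\right)$ ($I{\left(Z \right)} = \left(Z + 5\right) \left(Z - 8\right) = \left(5 + Z\right) \left(-8 + Z\right) = \left(-8 + Z\right) \left(5 + Z\right)$)
$109 I{\left(c \right)} = 109 \left(-40 + 16^{2} - 48\right) = 109 \left(-40 + 256 - 48\right) = 109 \cdot 168 = 18312$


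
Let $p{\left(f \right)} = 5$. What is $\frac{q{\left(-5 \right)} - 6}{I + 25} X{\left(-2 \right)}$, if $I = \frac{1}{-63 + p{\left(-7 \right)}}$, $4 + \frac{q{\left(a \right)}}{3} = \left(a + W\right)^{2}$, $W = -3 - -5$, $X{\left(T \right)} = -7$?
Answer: $- \frac{58}{23} \approx -2.5217$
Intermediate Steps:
$W = 2$ ($W = -3 + 5 = 2$)
$q{\left(a \right)} = -12 + 3 \left(2 + a\right)^{2}$ ($q{\left(a \right)} = -12 + 3 \left(a + 2\right)^{2} = -12 + 3 \left(2 + a\right)^{2}$)
$I = - \frac{1}{58}$ ($I = \frac{1}{-63 + 5} = \frac{1}{-58} = - \frac{1}{58} \approx -0.017241$)
$\frac{q{\left(-5 \right)} - 6}{I + 25} X{\left(-2 \right)} = \frac{3 \left(-5\right) \left(4 - 5\right) - 6}{- \frac{1}{58} + 25} \left(-7\right) = \frac{3 \left(-5\right) \left(-1\right) - 6}{\frac{1449}{58}} \left(-7\right) = \left(15 - 6\right) \frac{58}{1449} \left(-7\right) = 9 \cdot \frac{58}{1449} \left(-7\right) = \frac{58}{161} \left(-7\right) = - \frac{58}{23}$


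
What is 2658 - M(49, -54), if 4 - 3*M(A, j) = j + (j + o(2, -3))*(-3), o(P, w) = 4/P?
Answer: 8072/3 ≈ 2690.7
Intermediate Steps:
M(A, j) = 10/3 + 2*j/3 (M(A, j) = 4/3 - (j + (j + 4/2)*(-3))/3 = 4/3 - (j + (j + 4*(½))*(-3))/3 = 4/3 - (j + (j + 2)*(-3))/3 = 4/3 - (j + (2 + j)*(-3))/3 = 4/3 - (j + (-6 - 3*j))/3 = 4/3 - (-6 - 2*j)/3 = 4/3 + (2 + 2*j/3) = 10/3 + 2*j/3)
2658 - M(49, -54) = 2658 - (10/3 + (⅔)*(-54)) = 2658 - (10/3 - 36) = 2658 - 1*(-98/3) = 2658 + 98/3 = 8072/3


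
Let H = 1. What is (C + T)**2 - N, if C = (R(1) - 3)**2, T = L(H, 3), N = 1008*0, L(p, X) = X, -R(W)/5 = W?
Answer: 4489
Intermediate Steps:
R(W) = -5*W
N = 0
T = 3
C = 64 (C = (-5*1 - 3)**2 = (-5 - 3)**2 = (-8)**2 = 64)
(C + T)**2 - N = (64 + 3)**2 - 1*0 = 67**2 + 0 = 4489 + 0 = 4489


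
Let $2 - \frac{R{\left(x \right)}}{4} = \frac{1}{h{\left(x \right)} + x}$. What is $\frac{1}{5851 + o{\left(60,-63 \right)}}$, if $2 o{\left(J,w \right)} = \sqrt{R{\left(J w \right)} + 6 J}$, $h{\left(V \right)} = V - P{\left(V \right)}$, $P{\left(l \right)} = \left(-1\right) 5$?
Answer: $\frac{44204305}{258638693494} - \frac{9 \sqrt{64829455}}{258638693494} \approx 0.00017063$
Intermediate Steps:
$P{\left(l \right)} = -5$
$h{\left(V \right)} = 5 + V$ ($h{\left(V \right)} = V - -5 = V + 5 = 5 + V$)
$R{\left(x \right)} = 8 - \frac{4}{5 + 2 x}$ ($R{\left(x \right)} = 8 - \frac{4}{\left(5 + x\right) + x} = 8 - \frac{4}{5 + 2 x}$)
$o{\left(J,w \right)} = \frac{\sqrt{6 J + \frac{4 \left(9 + 4 J w\right)}{5 + 2 J w}}}{2}$ ($o{\left(J,w \right)} = \frac{\sqrt{\frac{4 \left(9 + 4 J w\right)}{5 + 2 J w} + 6 J}}{2} = \frac{\sqrt{6 J + \frac{4 \left(9 + 4 J w\right)}{5 + 2 J w}}}{2}$)
$\frac{1}{5851 + o{\left(60,-63 \right)}} = \frac{1}{5851 + \frac{\sqrt{2} \sqrt{\frac{18 + 3 \cdot 60 \left(5 + 2 \cdot 60 \left(-63\right)\right) + 8 \cdot 60 \left(-63\right)}{5 + 2 \cdot 60 \left(-63\right)}}}{2}} = \frac{1}{5851 + \frac{\sqrt{2} \sqrt{\frac{18 + 3 \cdot 60 \left(5 - 7560\right) - 30240}{5 - 7560}}}{2}} = \frac{1}{5851 + \frac{\sqrt{2} \sqrt{\frac{18 + 3 \cdot 60 \left(-7555\right) - 30240}{-7555}}}{2}} = \frac{1}{5851 + \frac{\sqrt{2} \sqrt{- \frac{18 - 1359900 - 30240}{7555}}}{2}} = \frac{1}{5851 + \frac{\sqrt{2} \sqrt{\left(- \frac{1}{7555}\right) \left(-1390122\right)}}{2}} = \frac{1}{5851 + \frac{\sqrt{2} \sqrt{\frac{1390122}{7555}}}{2}} = \frac{1}{5851 + \frac{\sqrt{2} \frac{9 \sqrt{129658910}}{7555}}{2}} = \frac{1}{5851 + \frac{9 \sqrt{64829455}}{7555}}$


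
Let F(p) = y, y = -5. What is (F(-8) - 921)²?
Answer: 857476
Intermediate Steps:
F(p) = -5
(F(-8) - 921)² = (-5 - 921)² = (-926)² = 857476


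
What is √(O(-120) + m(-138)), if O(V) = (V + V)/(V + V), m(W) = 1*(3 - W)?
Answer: √142 ≈ 11.916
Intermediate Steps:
m(W) = 3 - W
O(V) = 1 (O(V) = (2*V)/((2*V)) = (2*V)*(1/(2*V)) = 1)
√(O(-120) + m(-138)) = √(1 + (3 - 1*(-138))) = √(1 + (3 + 138)) = √(1 + 141) = √142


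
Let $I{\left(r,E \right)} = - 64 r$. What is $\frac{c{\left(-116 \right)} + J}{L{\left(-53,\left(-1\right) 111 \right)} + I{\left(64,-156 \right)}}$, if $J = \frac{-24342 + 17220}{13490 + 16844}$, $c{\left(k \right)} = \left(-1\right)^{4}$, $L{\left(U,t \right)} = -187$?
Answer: $- \frac{11606}{64960261} \approx -0.00017866$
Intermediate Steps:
$c{\left(k \right)} = 1$
$J = - \frac{3561}{15167}$ ($J = - \frac{7122}{30334} = \left(-7122\right) \frac{1}{30334} = - \frac{3561}{15167} \approx -0.23479$)
$\frac{c{\left(-116 \right)} + J}{L{\left(-53,\left(-1\right) 111 \right)} + I{\left(64,-156 \right)}} = \frac{1 - \frac{3561}{15167}}{-187 - 4096} = \frac{11606}{15167 \left(-187 - 4096\right)} = \frac{11606}{15167 \left(-4283\right)} = \frac{11606}{15167} \left(- \frac{1}{4283}\right) = - \frac{11606}{64960261}$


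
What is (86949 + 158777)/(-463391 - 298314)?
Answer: -245726/761705 ≈ -0.32260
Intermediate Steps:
(86949 + 158777)/(-463391 - 298314) = 245726/(-761705) = 245726*(-1/761705) = -245726/761705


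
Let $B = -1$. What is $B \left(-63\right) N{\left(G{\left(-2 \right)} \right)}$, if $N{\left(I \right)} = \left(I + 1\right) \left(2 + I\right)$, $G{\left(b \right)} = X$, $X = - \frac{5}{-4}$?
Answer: $\frac{7371}{16} \approx 460.69$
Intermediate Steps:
$X = \frac{5}{4}$ ($X = \left(-5\right) \left(- \frac{1}{4}\right) = \frac{5}{4} \approx 1.25$)
$G{\left(b \right)} = \frac{5}{4}$
$N{\left(I \right)} = \left(1 + I\right) \left(2 + I\right)$
$B \left(-63\right) N{\left(G{\left(-2 \right)} \right)} = \left(-1\right) \left(-63\right) \left(2 + \left(\frac{5}{4}\right)^{2} + 3 \cdot \frac{5}{4}\right) = 63 \left(2 + \frac{25}{16} + \frac{15}{4}\right) = 63 \cdot \frac{117}{16} = \frac{7371}{16}$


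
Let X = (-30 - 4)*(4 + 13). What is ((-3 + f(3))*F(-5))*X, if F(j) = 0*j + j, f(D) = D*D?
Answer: 17340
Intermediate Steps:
f(D) = D**2
F(j) = j (F(j) = 0 + j = j)
X = -578 (X = -34*17 = -578)
((-3 + f(3))*F(-5))*X = ((-3 + 3**2)*(-5))*(-578) = ((-3 + 9)*(-5))*(-578) = (6*(-5))*(-578) = -30*(-578) = 17340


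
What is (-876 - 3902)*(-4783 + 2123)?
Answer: 12709480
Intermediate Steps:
(-876 - 3902)*(-4783 + 2123) = -4778*(-2660) = 12709480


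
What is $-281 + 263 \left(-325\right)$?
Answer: $-85756$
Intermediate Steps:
$-281 + 263 \left(-325\right) = -281 - 85475 = -85756$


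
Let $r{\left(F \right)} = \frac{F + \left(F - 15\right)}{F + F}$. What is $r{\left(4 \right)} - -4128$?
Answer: $\frac{33017}{8} \approx 4127.1$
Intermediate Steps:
$r{\left(F \right)} = \frac{-15 + 2 F}{2 F}$ ($r{\left(F \right)} = \frac{F + \left(-15 + F\right)}{2 F} = \left(-15 + 2 F\right) \frac{1}{2 F} = \frac{-15 + 2 F}{2 F}$)
$r{\left(4 \right)} - -4128 = \frac{- \frac{15}{2} + 4}{4} - -4128 = \frac{1}{4} \left(- \frac{7}{2}\right) + 4128 = - \frac{7}{8} + 4128 = \frac{33017}{8}$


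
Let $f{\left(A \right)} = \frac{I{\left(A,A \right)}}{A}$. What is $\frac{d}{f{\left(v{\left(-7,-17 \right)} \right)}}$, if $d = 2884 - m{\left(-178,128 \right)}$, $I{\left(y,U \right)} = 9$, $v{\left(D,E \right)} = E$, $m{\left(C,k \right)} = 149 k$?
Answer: $\frac{91732}{3} \approx 30577.0$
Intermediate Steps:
$d = -16188$ ($d = 2884 - 149 \cdot 128 = 2884 - 19072 = -16188$)
$f{\left(A \right)} = \frac{9}{A}$
$\frac{d}{f{\left(v{\left(-7,-17 \right)} \right)}} = - \frac{16188}{9 \frac{1}{-17}} = - \frac{16188}{9 \left(- \frac{1}{17}\right)} = - \frac{16188}{- \frac{9}{17}} = \left(-16188\right) \left(- \frac{17}{9}\right) = \frac{91732}{3}$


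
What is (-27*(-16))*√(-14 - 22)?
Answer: 2592*I ≈ 2592.0*I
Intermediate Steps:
(-27*(-16))*√(-14 - 22) = 432*√(-36) = 432*(6*I) = 2592*I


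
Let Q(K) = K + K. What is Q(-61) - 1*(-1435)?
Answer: 1313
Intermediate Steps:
Q(K) = 2*K
Q(-61) - 1*(-1435) = 2*(-61) - 1*(-1435) = -122 + 1435 = 1313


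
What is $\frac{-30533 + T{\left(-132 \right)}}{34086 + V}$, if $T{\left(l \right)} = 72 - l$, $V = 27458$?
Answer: $- \frac{30329}{61544} \approx -0.4928$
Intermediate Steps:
$\frac{-30533 + T{\left(-132 \right)}}{34086 + V} = \frac{-30533 + \left(72 - -132\right)}{34086 + 27458} = \frac{-30533 + \left(72 + 132\right)}{61544} = \left(-30533 + 204\right) \frac{1}{61544} = \left(-30329\right) \frac{1}{61544} = - \frac{30329}{61544}$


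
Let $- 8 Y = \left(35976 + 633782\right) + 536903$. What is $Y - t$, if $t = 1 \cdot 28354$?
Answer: $- \frac{1433493}{8} \approx -1.7919 \cdot 10^{5}$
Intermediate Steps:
$Y = - \frac{1206661}{8}$ ($Y = - \frac{\left(35976 + 633782\right) + 536903}{8} = - \frac{669758 + 536903}{8} = \left(- \frac{1}{8}\right) 1206661 = - \frac{1206661}{8} \approx -1.5083 \cdot 10^{5}$)
$t = 28354$
$Y - t = - \frac{1206661}{8} - 28354 = - \frac{1433493}{8}$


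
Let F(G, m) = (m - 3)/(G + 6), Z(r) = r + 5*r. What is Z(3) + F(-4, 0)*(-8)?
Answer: 30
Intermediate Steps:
Z(r) = 6*r
F(G, m) = (-3 + m)/(6 + G)
Z(3) + F(-4, 0)*(-8) = 6*3 + ((-3 + 0)/(6 - 4))*(-8) = 18 + (-3/2)*(-8) = 18 + ((½)*(-3))*(-8) = 18 - 3/2*(-8) = 18 + 12 = 30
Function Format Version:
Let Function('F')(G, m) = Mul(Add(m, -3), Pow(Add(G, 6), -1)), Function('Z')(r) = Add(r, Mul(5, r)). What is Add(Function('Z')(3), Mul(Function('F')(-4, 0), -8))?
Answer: 30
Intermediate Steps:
Function('Z')(r) = Mul(6, r)
Function('F')(G, m) = Mul(Pow(Add(6, G), -1), Add(-3, m)) (Function('F')(G, m) = Mul(Add(-3, m), Pow(Add(6, G), -1)) = Mul(Pow(Add(6, G), -1), Add(-3, m)))
Add(Function('Z')(3), Mul(Function('F')(-4, 0), -8)) = Add(Mul(6, 3), Mul(Mul(Pow(Add(6, -4), -1), Add(-3, 0)), -8)) = Add(18, Mul(Mul(Pow(2, -1), -3), -8)) = Add(18, Mul(Mul(Rational(1, 2), -3), -8)) = Add(18, Mul(Rational(-3, 2), -8)) = Add(18, 12) = 30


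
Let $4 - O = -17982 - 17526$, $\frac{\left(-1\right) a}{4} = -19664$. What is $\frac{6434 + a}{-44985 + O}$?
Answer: $- \frac{85090}{9473} \approx -8.9824$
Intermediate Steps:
$a = 78656$ ($a = \left(-4\right) \left(-19664\right) = 78656$)
$O = 35512$ ($O = 4 - \left(-17982 - 17526\right) = 4 - -35508 = 4 + 35508 = 35512$)
$\frac{6434 + a}{-44985 + O} = \frac{6434 + 78656}{-44985 + 35512} = \frac{85090}{-9473} = 85090 \left(- \frac{1}{9473}\right) = - \frac{85090}{9473}$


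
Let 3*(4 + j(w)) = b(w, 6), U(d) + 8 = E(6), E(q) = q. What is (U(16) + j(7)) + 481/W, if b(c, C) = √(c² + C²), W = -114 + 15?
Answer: -1075/99 + √85/3 ≈ -7.7854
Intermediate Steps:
W = -99
U(d) = -2 (U(d) = -8 + 6 = -2)
b(c, C) = √(C² + c²)
j(w) = -4 + √(36 + w²)/3 (j(w) = -4 + √(6² + w²)/3 = -4 + √(36 + w²)/3)
(U(16) + j(7)) + 481/W = (-2 + (-4 + √(36 + 7²)/3)) + 481/(-99) = (-2 + (-4 + √(36 + 49)/3)) + 481*(-1/99) = (-2 + (-4 + √85/3)) - 481/99 = (-6 + √85/3) - 481/99 = -1075/99 + √85/3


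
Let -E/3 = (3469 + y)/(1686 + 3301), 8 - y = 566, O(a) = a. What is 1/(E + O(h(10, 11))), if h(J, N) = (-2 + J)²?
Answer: 4987/310435 ≈ 0.016065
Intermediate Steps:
y = -558 (y = 8 - 1*566 = 8 - 566 = -558)
E = -8733/4987 (E = -3*(3469 - 558)/(1686 + 3301) = -8733/4987 ≈ -1.7512)
1/(E + O(h(10, 11))) = 1/(-8733/4987 + (-2 + 10)²) = 1/(-8733/4987 + 8²) = 1/(-8733/4987 + 64) = 1/(310435/4987) = 4987/310435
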